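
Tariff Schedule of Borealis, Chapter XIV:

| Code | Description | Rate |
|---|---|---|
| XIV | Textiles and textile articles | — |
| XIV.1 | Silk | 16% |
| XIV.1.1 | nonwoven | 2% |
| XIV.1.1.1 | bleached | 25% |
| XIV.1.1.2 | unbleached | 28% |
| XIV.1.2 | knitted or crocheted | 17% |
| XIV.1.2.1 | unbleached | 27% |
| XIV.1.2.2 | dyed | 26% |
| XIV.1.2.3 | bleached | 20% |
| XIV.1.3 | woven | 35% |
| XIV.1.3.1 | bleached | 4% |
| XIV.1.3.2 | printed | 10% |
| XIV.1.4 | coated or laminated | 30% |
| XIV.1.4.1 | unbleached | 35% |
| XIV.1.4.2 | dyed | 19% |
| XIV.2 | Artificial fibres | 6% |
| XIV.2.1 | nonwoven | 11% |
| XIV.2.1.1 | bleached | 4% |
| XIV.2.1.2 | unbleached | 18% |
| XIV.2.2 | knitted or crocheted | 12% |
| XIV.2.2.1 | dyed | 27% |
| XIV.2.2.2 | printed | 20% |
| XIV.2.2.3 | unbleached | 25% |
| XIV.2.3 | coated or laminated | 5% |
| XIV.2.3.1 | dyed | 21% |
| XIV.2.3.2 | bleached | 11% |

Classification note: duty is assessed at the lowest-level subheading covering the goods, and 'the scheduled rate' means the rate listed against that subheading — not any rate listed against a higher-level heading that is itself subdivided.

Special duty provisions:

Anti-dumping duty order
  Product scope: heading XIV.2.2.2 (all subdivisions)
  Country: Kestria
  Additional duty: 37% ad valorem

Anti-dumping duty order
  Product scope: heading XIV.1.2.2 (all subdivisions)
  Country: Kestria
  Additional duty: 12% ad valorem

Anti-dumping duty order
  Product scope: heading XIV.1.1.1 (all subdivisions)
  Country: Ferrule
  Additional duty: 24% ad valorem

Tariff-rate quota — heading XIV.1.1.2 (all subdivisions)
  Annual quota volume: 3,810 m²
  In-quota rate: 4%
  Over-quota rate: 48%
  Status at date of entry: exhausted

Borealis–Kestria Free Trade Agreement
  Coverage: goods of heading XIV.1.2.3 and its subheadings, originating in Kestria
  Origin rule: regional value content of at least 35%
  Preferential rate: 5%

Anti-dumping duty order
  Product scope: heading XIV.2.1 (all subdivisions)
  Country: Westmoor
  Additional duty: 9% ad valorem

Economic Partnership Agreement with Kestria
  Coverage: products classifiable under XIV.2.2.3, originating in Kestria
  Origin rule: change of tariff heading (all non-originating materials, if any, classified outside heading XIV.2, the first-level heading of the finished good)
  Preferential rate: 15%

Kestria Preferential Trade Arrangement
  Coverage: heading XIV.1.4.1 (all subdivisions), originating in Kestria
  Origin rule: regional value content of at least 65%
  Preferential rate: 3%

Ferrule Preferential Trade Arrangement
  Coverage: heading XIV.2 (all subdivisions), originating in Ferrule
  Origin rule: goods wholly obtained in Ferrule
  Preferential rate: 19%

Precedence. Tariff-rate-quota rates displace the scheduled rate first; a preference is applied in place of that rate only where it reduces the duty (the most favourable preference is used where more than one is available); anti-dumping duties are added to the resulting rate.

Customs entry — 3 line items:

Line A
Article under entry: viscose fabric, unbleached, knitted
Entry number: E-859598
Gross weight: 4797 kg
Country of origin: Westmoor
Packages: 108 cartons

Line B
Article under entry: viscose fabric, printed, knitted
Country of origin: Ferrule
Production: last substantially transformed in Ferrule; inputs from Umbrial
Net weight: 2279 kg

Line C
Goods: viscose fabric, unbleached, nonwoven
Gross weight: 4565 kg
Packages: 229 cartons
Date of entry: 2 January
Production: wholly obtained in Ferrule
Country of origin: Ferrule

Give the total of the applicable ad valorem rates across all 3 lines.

Line A: viscose → XIV.2; knitted → XIV.2.2; unbleached → XIV.2.2.3. Scheduled 25%. No special measure applies. → 25%.
Line B: viscose → XIV.2; knitted → XIV.2.2; printed → XIV.2.2.2. Scheduled 20%. Ferrule agreement on XIV.2: not wholly obtained. → 20%.
Line C: viscose → XIV.2; nonwoven → XIV.2.1; unbleached → XIV.2.1.2. Scheduled 18%. Ferrule agreement on XIV.2: wholly obtained → 19% available; preference 19% not lower than 18% → no reduction. → 18%.
Sum: 25% + 20% + 18% = 63%.

63%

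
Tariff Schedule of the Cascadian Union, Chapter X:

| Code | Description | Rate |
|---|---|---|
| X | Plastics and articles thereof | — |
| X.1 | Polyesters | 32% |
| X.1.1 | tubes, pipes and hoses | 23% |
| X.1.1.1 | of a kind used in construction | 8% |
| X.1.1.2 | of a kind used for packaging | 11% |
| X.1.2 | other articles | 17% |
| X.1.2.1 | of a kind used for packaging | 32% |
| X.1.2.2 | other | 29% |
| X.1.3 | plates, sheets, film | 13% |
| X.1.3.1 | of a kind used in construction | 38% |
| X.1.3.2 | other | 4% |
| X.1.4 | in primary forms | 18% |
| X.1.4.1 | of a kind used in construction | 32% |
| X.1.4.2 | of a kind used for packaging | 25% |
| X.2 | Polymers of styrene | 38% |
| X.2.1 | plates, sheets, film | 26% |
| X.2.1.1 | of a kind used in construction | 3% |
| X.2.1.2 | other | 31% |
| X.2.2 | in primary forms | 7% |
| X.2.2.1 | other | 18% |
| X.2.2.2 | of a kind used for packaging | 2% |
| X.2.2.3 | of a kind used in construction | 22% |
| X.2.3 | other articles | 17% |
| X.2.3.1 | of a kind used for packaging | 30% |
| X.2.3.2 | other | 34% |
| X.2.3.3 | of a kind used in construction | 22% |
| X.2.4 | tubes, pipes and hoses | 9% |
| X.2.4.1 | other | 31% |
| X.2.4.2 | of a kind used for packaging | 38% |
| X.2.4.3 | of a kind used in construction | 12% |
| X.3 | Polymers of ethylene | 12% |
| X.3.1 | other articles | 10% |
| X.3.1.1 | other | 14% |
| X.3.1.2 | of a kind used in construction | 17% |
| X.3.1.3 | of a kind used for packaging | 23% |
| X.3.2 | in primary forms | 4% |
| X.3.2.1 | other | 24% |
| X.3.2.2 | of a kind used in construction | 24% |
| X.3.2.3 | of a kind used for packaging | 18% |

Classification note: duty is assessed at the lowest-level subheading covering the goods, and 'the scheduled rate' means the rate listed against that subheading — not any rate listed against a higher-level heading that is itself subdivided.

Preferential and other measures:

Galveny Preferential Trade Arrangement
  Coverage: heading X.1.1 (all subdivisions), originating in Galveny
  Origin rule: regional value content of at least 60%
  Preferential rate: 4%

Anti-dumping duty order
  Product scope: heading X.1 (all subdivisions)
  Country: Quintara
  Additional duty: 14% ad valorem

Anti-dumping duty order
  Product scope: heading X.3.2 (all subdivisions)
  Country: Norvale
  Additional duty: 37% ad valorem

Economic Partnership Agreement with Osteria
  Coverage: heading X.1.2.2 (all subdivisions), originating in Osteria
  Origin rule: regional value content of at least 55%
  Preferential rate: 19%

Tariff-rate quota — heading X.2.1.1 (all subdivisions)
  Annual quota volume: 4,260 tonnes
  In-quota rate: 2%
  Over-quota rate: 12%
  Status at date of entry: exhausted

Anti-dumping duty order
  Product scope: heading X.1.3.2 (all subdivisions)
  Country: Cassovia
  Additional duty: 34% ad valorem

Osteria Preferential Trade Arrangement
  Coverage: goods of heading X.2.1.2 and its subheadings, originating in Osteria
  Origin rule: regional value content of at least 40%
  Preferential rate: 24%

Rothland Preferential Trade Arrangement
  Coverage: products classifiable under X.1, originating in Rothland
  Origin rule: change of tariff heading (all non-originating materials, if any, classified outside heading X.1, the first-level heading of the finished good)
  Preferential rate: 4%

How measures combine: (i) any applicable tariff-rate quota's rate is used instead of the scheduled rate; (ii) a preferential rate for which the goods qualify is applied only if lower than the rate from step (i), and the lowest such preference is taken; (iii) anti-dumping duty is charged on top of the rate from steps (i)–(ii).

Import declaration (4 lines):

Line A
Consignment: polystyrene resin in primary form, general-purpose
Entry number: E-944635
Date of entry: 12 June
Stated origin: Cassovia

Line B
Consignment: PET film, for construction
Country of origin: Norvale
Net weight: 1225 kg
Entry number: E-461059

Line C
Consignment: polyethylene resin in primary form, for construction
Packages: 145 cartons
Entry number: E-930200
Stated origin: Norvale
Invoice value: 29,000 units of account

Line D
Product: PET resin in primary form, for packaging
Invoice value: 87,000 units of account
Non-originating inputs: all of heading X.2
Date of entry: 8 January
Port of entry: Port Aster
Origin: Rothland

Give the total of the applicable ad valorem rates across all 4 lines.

121%

Line A: polystyrene → X.2; resin in primary form → X.2.2; general-purpose → X.2.2.1. Scheduled 18%. No special measure applies. → 18%.
Line B: PET → X.1; film → X.1.3; for construction → X.1.3.1. Scheduled 38%. No special measure applies. → 38%.
Line C: polyethylene → X.3; resin in primary form → X.3.2; for construction → X.3.2.2. Scheduled 24%. anti-dumping (Norvale, X.3.2): +37%; total 24% + 37% = 61%. → 61%.
Line D: PET → X.1; resin in primary form → X.1.4; for packaging → X.1.4.2. Scheduled 25%. Rothland agreement on X.1: CTH met → 4% available; preferential 4%. → 4%.
Sum: 18% + 38% + 61% + 4% = 121%.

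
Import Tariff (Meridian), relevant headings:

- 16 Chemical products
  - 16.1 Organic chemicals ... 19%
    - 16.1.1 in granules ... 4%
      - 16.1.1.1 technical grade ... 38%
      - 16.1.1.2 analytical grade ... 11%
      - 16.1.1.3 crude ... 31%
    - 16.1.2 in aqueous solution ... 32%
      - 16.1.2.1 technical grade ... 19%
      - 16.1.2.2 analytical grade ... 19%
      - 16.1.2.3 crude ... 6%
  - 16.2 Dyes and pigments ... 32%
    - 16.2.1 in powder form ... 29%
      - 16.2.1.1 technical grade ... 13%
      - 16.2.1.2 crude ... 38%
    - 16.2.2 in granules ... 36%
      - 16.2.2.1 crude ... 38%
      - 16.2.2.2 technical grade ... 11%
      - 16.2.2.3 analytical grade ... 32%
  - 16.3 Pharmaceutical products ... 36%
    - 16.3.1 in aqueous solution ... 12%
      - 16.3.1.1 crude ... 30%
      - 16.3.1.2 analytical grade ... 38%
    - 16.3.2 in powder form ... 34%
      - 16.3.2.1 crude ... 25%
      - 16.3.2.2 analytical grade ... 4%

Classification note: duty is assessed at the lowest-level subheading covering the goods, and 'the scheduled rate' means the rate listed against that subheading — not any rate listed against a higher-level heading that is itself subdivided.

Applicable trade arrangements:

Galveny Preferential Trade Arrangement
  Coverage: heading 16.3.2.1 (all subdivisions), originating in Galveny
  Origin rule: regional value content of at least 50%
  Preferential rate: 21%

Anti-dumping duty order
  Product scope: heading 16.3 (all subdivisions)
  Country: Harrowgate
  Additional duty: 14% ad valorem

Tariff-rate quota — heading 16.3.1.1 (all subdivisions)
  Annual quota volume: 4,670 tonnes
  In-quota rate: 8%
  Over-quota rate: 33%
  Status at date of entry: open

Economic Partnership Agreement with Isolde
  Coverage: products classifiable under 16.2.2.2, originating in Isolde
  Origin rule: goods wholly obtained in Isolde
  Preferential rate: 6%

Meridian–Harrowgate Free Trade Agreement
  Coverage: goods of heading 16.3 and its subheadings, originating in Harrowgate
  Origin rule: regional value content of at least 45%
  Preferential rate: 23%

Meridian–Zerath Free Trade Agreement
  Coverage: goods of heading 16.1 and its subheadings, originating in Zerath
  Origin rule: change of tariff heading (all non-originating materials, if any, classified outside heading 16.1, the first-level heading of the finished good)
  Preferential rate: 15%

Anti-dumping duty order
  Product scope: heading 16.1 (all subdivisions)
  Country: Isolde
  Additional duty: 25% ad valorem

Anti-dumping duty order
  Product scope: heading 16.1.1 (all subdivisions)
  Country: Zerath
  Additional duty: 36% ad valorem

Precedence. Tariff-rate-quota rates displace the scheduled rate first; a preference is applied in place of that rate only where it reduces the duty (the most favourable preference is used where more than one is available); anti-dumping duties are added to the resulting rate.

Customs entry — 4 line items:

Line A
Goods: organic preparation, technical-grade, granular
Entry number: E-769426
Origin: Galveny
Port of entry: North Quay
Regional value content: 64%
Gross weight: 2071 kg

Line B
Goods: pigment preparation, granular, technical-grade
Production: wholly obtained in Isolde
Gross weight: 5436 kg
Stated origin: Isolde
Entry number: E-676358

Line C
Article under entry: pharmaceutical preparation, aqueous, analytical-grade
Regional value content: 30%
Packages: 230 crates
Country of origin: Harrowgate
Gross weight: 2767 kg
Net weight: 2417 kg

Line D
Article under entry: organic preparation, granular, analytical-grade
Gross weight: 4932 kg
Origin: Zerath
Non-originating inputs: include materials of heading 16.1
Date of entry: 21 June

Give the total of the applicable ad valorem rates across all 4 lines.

Line A: organic → 16.1; granular → 16.1.1; technical-grade → 16.1.1.1. Scheduled 38%. Galveny agreement on 16.3.2.1: 16.1.1.1 not covered. → 38%.
Line B: pigment → 16.2; granular → 16.2.2; technical-grade → 16.2.2.2. Scheduled 11%. Isolde agreement on 16.2.2.2: wholly obtained → 6% available; preferential 6%. → 6%.
Line C: pharmaceutical → 16.3; aqueous → 16.3.1; analytical-grade → 16.3.1.2. Scheduled 38%. Harrowgate agreement on 16.3: RVC < 45%; anti-dumping (Harrowgate, 16.3): +14%; total 38% + 14% = 52%. → 52%.
Line D: organic → 16.1; granular → 16.1.1; analytical-grade → 16.1.1.2. Scheduled 11%. Zerath agreement on 16.1: CTH not met; anti-dumping (Zerath, 16.1.1): +36%; total 11% + 36% = 47%. → 47%.
Sum: 38% + 6% + 52% + 47% = 143%.

143%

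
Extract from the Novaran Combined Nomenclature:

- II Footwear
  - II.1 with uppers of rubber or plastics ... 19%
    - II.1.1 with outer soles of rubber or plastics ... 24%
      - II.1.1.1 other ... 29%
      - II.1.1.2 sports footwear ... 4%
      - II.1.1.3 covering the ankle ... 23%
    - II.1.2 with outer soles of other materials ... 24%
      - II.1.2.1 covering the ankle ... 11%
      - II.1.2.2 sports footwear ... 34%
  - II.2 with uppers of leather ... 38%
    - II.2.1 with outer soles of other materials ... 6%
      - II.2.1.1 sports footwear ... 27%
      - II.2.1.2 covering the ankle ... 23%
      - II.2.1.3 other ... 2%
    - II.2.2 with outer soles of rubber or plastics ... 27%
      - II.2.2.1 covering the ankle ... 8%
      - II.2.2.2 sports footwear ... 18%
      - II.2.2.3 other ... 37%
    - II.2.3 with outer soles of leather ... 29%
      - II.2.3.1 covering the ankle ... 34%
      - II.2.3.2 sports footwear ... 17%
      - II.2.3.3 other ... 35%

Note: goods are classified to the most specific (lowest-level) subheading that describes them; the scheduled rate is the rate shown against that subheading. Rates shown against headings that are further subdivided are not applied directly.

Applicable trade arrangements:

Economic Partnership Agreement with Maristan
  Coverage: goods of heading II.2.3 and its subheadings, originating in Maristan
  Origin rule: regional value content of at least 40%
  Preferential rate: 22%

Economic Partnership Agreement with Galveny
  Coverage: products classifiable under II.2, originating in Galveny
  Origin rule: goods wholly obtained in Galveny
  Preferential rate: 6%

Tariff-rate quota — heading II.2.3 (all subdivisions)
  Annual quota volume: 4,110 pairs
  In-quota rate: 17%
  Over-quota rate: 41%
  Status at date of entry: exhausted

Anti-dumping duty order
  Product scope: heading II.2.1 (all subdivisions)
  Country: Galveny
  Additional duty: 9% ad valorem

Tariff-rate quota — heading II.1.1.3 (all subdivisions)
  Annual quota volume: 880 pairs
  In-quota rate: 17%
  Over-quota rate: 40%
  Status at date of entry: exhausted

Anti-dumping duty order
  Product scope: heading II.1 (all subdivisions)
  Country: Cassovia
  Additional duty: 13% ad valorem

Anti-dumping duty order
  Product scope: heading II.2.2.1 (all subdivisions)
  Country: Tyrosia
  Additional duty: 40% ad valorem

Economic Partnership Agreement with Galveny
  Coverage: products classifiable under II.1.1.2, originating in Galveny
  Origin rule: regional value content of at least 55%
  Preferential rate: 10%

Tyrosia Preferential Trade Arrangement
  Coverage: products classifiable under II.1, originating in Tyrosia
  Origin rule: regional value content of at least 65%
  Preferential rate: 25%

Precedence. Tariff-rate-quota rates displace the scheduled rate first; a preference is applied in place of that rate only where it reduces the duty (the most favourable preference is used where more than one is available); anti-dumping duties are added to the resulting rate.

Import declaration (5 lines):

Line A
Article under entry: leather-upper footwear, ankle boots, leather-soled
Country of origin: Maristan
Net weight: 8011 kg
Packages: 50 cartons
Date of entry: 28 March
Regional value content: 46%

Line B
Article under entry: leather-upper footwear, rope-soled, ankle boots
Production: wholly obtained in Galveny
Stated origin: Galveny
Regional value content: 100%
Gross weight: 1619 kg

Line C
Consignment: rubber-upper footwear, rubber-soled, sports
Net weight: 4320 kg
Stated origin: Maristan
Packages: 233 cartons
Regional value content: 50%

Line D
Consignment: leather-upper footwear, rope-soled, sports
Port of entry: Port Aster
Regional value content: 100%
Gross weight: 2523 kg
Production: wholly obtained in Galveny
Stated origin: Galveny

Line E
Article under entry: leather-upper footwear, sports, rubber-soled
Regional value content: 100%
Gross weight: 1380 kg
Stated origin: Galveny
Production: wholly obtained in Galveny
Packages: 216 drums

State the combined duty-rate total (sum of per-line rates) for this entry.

Line A: leather-upper → II.2; leather-soled → II.2.3; ankle boots → II.2.3.1. Scheduled 34%. quota on II.2.3 exhausted → over-quota 41%; Maristan agreement on II.2.3: RVC ≥ 40% → 22% available; preferential 22%. → 22%.
Line B: leather-upper → II.2; rope-soled → II.2.1; ankle boots → II.2.1.2. Scheduled 23%. Galveny agreement on II.2: wholly obtained → 6% available; Galveny agreement on II.1.1.2: II.2.1.2 not covered; preferential 6%; anti-dumping (Galveny, II.2.1): +9%; total 6% + 9% = 15%. → 15%.
Line C: rubber-upper → II.1; rubber-soled → II.1.1; sports → II.1.1.2. Scheduled 4%. Maristan agreement on II.2.3: II.1.1.2 not covered. → 4%.
Line D: leather-upper → II.2; rope-soled → II.2.1; sports → II.2.1.1. Scheduled 27%. Galveny agreement on II.2: wholly obtained → 6% available; Galveny agreement on II.1.1.2: II.2.1.1 not covered; preferential 6%; anti-dumping (Galveny, II.2.1): +9%; total 6% + 9% = 15%. → 15%.
Line E: leather-upper → II.2; rubber-soled → II.2.2; sports → II.2.2.2. Scheduled 18%. Galveny agreement on II.2: wholly obtained → 6% available; Galveny agreement on II.1.1.2: II.2.2.2 not covered; preferential 6%. → 6%.
Sum: 22% + 15% + 4% + 15% + 6% = 62%.

62%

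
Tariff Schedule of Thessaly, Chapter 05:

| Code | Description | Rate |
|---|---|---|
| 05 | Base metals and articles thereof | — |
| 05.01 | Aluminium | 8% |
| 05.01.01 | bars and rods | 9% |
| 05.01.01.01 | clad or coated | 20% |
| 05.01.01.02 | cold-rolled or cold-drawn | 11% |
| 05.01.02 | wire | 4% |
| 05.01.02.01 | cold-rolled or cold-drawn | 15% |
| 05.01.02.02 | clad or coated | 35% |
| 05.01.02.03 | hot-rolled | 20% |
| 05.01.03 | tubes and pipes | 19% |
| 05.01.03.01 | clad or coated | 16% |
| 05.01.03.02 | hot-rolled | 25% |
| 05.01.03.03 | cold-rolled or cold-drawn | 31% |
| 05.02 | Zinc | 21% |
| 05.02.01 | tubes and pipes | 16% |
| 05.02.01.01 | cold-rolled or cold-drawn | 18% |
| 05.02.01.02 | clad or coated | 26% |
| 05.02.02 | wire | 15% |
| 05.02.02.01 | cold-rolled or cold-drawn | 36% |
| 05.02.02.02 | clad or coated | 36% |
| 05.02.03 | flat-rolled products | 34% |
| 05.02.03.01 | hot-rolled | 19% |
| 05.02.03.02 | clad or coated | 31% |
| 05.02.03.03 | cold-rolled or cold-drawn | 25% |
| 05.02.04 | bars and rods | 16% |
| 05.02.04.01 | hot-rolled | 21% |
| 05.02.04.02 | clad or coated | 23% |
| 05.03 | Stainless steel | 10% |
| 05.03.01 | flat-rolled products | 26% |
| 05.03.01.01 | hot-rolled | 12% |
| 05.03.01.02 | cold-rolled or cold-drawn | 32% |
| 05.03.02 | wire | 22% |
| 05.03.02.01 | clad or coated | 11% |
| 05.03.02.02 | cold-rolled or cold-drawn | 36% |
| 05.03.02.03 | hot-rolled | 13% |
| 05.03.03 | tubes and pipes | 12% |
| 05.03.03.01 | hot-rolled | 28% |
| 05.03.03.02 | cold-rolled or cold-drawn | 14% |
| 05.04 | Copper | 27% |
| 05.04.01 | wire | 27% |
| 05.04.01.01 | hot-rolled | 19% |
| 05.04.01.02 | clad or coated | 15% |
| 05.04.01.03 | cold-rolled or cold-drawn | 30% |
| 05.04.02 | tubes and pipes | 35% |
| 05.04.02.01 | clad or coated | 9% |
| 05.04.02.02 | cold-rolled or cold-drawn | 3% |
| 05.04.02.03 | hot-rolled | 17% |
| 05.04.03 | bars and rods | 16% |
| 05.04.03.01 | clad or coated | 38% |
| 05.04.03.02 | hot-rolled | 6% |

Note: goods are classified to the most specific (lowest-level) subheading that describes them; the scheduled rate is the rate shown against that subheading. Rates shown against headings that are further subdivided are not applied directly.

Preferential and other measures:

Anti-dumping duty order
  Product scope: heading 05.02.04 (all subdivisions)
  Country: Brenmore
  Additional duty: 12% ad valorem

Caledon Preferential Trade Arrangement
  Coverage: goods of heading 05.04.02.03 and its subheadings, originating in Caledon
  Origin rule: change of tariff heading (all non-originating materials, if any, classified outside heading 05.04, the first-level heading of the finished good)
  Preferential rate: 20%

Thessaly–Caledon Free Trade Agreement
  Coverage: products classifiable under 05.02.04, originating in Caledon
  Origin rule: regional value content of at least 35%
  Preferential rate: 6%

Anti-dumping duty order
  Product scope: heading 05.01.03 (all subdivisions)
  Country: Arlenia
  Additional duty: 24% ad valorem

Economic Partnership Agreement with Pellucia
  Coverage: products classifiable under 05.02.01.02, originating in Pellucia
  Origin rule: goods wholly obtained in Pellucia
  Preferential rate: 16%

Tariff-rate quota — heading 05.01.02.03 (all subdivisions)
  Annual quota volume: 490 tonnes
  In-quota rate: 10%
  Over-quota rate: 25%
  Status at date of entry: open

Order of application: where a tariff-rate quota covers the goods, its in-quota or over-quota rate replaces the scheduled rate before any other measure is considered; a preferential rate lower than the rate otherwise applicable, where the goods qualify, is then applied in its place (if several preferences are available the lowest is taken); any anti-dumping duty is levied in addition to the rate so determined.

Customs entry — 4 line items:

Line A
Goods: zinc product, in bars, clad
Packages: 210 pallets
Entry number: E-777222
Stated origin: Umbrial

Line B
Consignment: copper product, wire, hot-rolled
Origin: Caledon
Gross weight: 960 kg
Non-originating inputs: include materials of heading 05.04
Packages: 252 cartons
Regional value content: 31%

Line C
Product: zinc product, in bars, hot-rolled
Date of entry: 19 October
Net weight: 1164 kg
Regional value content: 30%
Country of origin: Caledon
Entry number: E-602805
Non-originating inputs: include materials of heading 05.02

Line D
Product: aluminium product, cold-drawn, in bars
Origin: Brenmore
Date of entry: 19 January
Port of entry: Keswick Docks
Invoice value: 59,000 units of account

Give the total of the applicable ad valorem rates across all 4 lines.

Line A: zinc → 05.02; in bars → 05.02.04; clad → 05.02.04.02. Scheduled 23%. No special measure applies. → 23%.
Line B: copper → 05.04; wire → 05.04.01; hot-rolled → 05.04.01.01. Scheduled 19%. Caledon agreement on 05.04.02.03: 05.04.01.01 not covered; Caledon agreement on 05.02.04: 05.04.01.01 not covered. → 19%.
Line C: zinc → 05.02; in bars → 05.02.04; hot-rolled → 05.02.04.01. Scheduled 21%. Caledon agreement on 05.04.02.03: 05.02.04.01 not covered; Caledon agreement on 05.02.04: RVC < 35%. → 21%.
Line D: aluminium → 05.01; in bars → 05.01.01; cold-drawn → 05.01.01.02. Scheduled 11%. No special measure applies. → 11%.
Sum: 23% + 19% + 21% + 11% = 74%.

74%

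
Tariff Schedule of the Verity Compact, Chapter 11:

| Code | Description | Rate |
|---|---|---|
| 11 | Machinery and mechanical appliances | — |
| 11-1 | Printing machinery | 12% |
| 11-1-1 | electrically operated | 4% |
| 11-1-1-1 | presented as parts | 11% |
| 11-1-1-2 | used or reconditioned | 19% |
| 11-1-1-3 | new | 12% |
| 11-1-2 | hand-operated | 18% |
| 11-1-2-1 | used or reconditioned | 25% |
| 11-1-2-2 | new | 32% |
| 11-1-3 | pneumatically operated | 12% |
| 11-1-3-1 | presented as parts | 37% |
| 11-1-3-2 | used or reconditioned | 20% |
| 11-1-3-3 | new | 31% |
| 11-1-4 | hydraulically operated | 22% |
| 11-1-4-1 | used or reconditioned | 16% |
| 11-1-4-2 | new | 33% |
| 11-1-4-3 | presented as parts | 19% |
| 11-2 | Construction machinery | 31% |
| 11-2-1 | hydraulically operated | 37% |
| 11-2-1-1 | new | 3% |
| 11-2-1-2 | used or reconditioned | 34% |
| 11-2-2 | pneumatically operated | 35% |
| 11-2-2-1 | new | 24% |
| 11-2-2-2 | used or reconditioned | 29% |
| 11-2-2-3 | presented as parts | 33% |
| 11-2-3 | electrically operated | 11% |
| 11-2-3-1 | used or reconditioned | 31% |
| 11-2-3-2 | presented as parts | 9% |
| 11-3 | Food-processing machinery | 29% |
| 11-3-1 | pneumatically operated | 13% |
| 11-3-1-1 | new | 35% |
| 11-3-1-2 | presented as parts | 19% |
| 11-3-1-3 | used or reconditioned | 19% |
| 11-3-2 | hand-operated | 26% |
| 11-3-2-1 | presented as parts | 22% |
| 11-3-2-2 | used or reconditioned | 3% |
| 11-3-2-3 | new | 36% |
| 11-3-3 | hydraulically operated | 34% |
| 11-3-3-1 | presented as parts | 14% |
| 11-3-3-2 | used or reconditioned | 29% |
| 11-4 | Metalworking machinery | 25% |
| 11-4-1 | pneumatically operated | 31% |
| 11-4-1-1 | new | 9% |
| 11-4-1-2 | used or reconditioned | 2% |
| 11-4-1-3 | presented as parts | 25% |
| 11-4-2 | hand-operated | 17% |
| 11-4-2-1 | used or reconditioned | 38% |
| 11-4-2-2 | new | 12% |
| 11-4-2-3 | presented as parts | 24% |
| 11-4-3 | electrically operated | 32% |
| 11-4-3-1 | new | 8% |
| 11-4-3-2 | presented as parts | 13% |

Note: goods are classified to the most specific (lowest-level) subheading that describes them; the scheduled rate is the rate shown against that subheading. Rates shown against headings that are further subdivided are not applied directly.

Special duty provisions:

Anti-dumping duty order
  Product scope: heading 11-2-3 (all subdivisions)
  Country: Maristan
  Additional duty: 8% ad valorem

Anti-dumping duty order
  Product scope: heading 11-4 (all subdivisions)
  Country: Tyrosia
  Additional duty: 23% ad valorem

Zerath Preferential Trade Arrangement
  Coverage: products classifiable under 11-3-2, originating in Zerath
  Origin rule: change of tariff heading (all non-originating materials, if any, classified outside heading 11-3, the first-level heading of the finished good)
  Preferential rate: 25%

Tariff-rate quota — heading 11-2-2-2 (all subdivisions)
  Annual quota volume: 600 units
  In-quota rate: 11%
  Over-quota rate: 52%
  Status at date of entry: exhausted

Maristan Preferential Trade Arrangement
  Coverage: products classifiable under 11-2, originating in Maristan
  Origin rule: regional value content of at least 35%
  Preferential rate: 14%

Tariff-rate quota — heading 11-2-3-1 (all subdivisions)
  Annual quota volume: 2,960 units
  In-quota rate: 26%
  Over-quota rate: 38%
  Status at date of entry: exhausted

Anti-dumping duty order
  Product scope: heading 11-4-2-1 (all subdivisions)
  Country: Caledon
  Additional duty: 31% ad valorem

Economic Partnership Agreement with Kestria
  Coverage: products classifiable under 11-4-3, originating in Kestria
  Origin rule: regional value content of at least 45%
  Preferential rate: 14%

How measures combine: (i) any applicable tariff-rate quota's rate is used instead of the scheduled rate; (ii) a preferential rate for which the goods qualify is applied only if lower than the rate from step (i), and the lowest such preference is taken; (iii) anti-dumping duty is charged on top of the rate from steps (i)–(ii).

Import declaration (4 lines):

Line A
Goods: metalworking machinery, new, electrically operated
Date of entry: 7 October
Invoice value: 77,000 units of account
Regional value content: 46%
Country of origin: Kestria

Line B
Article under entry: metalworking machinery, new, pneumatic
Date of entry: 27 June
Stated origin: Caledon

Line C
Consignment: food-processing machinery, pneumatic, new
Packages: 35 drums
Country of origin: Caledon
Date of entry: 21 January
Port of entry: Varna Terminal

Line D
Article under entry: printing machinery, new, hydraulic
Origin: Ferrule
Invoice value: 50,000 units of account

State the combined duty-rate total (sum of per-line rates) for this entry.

85%

Line A: metalworking → 11-4; electrically operated → 11-4-3; new → 11-4-3-1. Scheduled 8%. Kestria agreement on 11-4-3: RVC ≥ 45% → 14% available; preference 14% not lower than 8% → no reduction. → 8%.
Line B: metalworking → 11-4; pneumatic → 11-4-1; new → 11-4-1-1. Scheduled 9%. No special measure applies. → 9%.
Line C: food-processing → 11-3; pneumatic → 11-3-1; new → 11-3-1-1. Scheduled 35%. No special measure applies. → 35%.
Line D: printing → 11-1; hydraulic → 11-1-4; new → 11-1-4-2. Scheduled 33%. No special measure applies. → 33%.
Sum: 8% + 9% + 35% + 33% = 85%.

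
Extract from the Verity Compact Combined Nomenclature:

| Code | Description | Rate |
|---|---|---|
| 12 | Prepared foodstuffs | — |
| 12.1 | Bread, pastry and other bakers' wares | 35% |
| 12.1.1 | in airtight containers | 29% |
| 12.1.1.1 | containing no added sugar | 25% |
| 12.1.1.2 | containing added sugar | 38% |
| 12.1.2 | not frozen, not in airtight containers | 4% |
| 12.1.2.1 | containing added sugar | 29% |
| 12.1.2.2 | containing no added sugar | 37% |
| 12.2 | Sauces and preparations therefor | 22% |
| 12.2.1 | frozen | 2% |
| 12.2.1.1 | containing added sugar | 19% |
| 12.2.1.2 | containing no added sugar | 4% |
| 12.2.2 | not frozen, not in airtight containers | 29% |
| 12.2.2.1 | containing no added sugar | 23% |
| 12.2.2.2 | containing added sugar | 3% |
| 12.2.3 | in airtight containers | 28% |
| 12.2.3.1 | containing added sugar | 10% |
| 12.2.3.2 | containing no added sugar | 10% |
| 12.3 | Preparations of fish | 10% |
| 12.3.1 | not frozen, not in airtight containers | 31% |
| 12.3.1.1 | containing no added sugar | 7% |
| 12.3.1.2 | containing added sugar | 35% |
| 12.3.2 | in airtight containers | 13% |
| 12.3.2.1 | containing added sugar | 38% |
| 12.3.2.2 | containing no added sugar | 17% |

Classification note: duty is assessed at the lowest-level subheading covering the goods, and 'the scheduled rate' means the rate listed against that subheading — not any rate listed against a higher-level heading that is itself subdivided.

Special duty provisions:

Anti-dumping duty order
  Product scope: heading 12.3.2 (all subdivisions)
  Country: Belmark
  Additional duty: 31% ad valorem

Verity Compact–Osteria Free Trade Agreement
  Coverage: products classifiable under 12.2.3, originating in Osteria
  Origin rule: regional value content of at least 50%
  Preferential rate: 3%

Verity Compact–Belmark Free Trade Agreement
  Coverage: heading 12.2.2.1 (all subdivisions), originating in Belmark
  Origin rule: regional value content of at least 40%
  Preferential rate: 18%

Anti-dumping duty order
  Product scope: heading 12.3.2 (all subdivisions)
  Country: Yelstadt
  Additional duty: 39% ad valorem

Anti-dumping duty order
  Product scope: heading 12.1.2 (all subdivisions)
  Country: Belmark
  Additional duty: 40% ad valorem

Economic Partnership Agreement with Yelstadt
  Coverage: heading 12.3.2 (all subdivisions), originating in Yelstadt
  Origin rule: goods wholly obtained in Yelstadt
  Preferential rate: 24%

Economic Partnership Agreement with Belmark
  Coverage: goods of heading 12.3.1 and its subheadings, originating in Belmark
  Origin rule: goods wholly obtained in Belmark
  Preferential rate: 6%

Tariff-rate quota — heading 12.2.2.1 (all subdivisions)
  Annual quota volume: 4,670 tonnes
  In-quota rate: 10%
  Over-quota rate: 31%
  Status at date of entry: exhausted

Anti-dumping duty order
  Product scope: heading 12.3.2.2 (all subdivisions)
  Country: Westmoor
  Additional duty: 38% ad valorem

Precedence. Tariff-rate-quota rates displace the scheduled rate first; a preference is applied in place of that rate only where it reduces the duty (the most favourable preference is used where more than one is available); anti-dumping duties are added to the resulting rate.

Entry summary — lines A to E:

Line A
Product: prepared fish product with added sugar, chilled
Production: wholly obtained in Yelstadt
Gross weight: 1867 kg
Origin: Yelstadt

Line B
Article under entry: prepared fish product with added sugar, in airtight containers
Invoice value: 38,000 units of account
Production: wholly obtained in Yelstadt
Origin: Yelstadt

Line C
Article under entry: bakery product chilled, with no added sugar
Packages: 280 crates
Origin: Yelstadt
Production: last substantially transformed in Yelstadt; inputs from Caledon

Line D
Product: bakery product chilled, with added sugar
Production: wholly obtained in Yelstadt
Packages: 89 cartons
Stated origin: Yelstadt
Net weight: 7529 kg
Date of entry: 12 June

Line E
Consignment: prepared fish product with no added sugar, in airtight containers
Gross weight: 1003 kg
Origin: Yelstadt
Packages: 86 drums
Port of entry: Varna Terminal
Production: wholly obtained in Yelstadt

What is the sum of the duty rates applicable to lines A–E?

220%

Line A: prepared fish product → 12.3; chilled → 12.3.1; with added sugar → 12.3.1.2. Scheduled 35%. Yelstadt agreement on 12.3.2: 12.3.1.2 not covered. → 35%.
Line B: prepared fish product → 12.3; in airtight containers → 12.3.2; with added sugar → 12.3.2.1. Scheduled 38%. Yelstadt agreement on 12.3.2: wholly obtained → 24% available; preferential 24%; anti-dumping (Yelstadt, 12.3.2): +39%; total 24% + 39% = 63%. → 63%.
Line C: bakery product → 12.1; chilled → 12.1.2; with no added sugar → 12.1.2.2. Scheduled 37%. Yelstadt agreement on 12.3.2: 12.1.2.2 not covered. → 37%.
Line D: bakery product → 12.1; chilled → 12.1.2; with added sugar → 12.1.2.1. Scheduled 29%. Yelstadt agreement on 12.3.2: 12.1.2.1 not covered. → 29%.
Line E: prepared fish product → 12.3; in airtight containers → 12.3.2; with no added sugar → 12.3.2.2. Scheduled 17%. Yelstadt agreement on 12.3.2: wholly obtained → 24% available; preference 24% not lower than 17% → no reduction; anti-dumping (Yelstadt, 12.3.2): +39%; total 17% + 39% = 56%. → 56%.
Sum: 35% + 63% + 37% + 29% + 56% = 220%.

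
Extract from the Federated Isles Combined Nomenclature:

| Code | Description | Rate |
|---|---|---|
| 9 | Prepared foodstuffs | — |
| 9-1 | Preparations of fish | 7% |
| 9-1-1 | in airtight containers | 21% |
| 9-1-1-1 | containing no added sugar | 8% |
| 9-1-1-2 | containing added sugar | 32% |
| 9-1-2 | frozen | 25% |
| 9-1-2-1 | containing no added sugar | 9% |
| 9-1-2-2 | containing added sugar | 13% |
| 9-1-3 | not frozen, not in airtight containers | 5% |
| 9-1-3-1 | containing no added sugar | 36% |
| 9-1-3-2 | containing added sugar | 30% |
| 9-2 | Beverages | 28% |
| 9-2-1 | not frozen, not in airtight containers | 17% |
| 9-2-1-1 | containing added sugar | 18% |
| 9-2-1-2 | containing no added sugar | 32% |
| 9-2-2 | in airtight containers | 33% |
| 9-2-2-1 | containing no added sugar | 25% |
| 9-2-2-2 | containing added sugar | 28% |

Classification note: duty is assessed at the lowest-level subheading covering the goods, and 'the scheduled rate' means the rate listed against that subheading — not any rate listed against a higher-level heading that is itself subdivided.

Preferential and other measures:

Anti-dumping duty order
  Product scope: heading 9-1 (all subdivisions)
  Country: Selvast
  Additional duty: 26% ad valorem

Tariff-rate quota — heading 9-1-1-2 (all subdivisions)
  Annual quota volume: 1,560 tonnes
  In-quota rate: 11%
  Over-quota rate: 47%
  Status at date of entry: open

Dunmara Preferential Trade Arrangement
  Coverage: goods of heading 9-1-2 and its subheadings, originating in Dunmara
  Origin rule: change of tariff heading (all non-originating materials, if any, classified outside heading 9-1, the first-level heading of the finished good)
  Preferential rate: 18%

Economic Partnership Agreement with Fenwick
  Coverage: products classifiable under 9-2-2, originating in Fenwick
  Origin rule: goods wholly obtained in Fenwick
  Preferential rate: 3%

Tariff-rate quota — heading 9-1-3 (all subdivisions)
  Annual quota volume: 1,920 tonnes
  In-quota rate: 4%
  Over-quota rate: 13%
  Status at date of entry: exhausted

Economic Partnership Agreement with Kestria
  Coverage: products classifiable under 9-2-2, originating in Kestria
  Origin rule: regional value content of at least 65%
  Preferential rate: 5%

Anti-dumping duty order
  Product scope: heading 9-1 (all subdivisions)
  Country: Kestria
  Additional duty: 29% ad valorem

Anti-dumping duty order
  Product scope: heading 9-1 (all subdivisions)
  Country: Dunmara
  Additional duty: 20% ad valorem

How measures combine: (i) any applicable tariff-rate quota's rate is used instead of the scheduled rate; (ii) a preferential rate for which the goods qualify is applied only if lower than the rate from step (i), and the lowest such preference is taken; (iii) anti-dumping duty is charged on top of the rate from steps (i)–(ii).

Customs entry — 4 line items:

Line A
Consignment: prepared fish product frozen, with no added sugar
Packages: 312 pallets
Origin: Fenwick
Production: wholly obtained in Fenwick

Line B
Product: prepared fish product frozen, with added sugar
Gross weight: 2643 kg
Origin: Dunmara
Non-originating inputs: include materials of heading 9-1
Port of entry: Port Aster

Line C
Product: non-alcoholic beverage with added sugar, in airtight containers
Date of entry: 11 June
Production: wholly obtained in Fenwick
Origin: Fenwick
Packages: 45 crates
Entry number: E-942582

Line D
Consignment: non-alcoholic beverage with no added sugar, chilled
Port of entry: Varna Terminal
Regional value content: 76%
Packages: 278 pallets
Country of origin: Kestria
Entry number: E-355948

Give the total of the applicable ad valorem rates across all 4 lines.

Line A: prepared fish product → 9-1; frozen → 9-1-2; with no added sugar → 9-1-2-1. Scheduled 9%. Fenwick agreement on 9-2-2: 9-1-2-1 not covered. → 9%.
Line B: prepared fish product → 9-1; frozen → 9-1-2; with added sugar → 9-1-2-2. Scheduled 13%. Dunmara agreement on 9-1-2: CTH not met; anti-dumping (Dunmara, 9-1): +20%; total 13% + 20% = 33%. → 33%.
Line C: non-alcoholic beverage → 9-2; in airtight containers → 9-2-2; with added sugar → 9-2-2-2. Scheduled 28%. Fenwick agreement on 9-2-2: wholly obtained → 3% available; preferential 3%. → 3%.
Line D: non-alcoholic beverage → 9-2; chilled → 9-2-1; with no added sugar → 9-2-1-2. Scheduled 32%. Kestria agreement on 9-2-2: 9-2-1-2 not covered. → 32%.
Sum: 9% + 33% + 3% + 32% = 77%.

77%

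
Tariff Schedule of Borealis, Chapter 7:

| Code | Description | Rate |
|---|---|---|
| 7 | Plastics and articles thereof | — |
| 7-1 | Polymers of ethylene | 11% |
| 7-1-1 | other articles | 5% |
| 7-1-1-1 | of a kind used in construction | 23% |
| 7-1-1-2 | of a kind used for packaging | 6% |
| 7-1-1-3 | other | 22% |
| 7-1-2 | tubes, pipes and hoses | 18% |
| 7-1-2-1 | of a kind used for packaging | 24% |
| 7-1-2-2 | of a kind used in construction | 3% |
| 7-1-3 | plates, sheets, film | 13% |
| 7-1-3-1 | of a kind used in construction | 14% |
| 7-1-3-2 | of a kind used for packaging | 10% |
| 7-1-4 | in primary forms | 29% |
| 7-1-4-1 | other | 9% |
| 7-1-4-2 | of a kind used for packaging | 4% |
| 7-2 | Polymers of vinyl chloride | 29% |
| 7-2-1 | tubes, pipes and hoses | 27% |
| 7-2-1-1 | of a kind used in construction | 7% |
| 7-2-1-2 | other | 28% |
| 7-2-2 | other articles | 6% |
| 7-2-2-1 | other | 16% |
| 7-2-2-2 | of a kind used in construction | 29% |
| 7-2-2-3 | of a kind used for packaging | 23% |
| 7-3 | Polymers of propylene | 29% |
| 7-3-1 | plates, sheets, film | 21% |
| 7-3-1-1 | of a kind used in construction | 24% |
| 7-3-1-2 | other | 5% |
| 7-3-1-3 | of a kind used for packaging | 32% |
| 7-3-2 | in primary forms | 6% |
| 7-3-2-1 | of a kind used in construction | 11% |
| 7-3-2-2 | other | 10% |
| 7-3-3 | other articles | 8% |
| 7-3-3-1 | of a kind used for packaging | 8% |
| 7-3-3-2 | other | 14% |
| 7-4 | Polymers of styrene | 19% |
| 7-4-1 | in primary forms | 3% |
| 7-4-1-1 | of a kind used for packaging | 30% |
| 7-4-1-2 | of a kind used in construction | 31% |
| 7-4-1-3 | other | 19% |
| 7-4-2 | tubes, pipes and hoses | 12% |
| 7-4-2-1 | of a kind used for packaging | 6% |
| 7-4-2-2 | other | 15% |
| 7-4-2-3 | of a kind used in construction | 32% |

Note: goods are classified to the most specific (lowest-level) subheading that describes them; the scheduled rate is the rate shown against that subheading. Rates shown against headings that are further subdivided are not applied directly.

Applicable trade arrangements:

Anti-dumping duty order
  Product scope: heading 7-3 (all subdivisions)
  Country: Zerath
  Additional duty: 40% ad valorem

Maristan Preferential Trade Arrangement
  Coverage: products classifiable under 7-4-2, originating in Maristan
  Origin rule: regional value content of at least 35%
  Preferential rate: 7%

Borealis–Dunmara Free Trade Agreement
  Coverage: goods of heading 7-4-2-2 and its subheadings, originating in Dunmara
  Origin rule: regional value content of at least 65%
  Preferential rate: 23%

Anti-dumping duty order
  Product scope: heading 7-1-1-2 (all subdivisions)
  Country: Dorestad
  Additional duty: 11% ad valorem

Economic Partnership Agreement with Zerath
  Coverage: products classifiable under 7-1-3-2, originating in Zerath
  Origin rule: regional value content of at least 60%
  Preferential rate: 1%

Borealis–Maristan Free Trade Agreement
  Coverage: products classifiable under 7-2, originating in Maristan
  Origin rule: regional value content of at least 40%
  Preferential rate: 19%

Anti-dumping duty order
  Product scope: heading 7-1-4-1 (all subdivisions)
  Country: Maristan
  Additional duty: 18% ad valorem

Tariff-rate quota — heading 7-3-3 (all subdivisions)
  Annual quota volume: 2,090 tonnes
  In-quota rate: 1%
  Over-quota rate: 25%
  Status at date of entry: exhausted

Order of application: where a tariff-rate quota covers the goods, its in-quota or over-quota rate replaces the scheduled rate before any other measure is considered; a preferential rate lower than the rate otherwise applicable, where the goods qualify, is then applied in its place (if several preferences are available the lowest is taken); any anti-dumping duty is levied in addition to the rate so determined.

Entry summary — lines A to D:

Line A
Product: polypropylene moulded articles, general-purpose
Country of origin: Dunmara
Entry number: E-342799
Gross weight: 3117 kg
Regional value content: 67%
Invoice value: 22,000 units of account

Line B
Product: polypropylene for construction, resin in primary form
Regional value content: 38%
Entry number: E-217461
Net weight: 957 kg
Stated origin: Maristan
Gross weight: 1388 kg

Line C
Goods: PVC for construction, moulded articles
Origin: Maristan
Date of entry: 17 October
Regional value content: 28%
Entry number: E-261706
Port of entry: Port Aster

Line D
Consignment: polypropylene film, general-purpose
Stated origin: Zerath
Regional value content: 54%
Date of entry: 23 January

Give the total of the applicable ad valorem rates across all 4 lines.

110%

Line A: polypropylene → 7-3; moulded articles → 7-3-3; general-purpose → 7-3-3-2. Scheduled 14%. quota on 7-3-3 exhausted → over-quota 25%; Dunmara agreement on 7-4-2-2: 7-3-3-2 not covered. → 25%.
Line B: polypropylene → 7-3; resin in primary form → 7-3-2; for construction → 7-3-2-1. Scheduled 11%. Maristan agreement on 7-4-2: 7-3-2-1 not covered; Maristan agreement on 7-2: 7-3-2-1 not covered. → 11%.
Line C: PVC → 7-2; moulded articles → 7-2-2; for construction → 7-2-2-2. Scheduled 29%. Maristan agreement on 7-4-2: 7-2-2-2 not covered; Maristan agreement on 7-2: RVC < 40%. → 29%.
Line D: polypropylene → 7-3; film → 7-3-1; general-purpose → 7-3-1-2. Scheduled 5%. Zerath agreement on 7-1-3-2: 7-3-1-2 not covered; anti-dumping (Zerath, 7-3): +40%; total 5% + 40% = 45%. → 45%.
Sum: 25% + 11% + 29% + 45% = 110%.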